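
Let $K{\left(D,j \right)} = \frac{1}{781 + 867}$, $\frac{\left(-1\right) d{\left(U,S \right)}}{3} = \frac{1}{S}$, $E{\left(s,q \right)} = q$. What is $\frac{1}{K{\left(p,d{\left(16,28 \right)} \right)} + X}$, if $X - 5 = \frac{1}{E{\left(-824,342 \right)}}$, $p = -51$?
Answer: $\frac{281808}{1410035} \approx 0.19986$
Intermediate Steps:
$d{\left(U,S \right)} = - \frac{3}{S}$
$X = \frac{1711}{342}$ ($X = 5 + \frac{1}{342} = \frac{1711}{342} \approx 5.0029$)
$K{\left(D,j \right)} = \frac{1}{1648}$
$\frac{1}{K{\left(p,d{\left(16,28 \right)} \right)} + X} = \frac{1}{\frac{1}{1648} + \frac{1711}{342}} = \frac{1}{\frac{1410035}{281808}} = \frac{281808}{1410035}$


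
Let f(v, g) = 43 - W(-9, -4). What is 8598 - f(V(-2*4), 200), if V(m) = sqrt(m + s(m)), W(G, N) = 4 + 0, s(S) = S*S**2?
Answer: 8559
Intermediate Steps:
s(S) = S**3
W(G, N) = 4
V(m) = sqrt(m + m**3)
f(v, g) = 39 (f(v, g) = 43 - 1*4 = 43 - 4 = 39)
8598 - f(V(-2*4), 200) = 8598 - 1*39 = 8598 - 39 = 8559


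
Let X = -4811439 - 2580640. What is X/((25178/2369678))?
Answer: -8758423490281/12589 ≈ -6.9572e+8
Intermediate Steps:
X = -7392079
X/((25178/2369678)) = -7392079/(25178/2369678) = -7392079/(25178*(1/2369678)) = -7392079/12589/1184839 = -7392079*1184839/12589 = -8758423490281/12589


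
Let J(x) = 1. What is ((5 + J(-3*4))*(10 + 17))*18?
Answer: 2916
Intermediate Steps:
((5 + J(-3*4))*(10 + 17))*18 = ((5 + 1)*(10 + 17))*18 = (6*27)*18 = 162*18 = 2916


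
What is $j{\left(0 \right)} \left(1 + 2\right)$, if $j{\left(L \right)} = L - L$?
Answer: $0$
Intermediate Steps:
$j{\left(L \right)} = 0$
$j{\left(0 \right)} \left(1 + 2\right) = 0 \left(1 + 2\right) = 0 \cdot 3 = 0$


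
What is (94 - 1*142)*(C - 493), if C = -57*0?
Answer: 23664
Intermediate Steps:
C = 0
(94 - 1*142)*(C - 493) = (94 - 1*142)*(0 - 493) = (94 - 142)*(-493) = -48*(-493) = 23664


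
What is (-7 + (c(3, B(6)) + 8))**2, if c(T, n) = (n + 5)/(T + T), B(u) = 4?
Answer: 25/4 ≈ 6.2500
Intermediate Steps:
c(T, n) = (5 + n)/(2*T) (c(T, n) = (5 + n)/((2*T)) = (5 + n)*(1/(2*T)) = (5 + n)/(2*T))
(-7 + (c(3, B(6)) + 8))**2 = (-7 + ((1/2)*(5 + 4)/3 + 8))**2 = (-7 + ((1/2)*(1/3)*9 + 8))**2 = (-7 + (3/2 + 8))**2 = (-7 + 19/2)**2 = (5/2)**2 = 25/4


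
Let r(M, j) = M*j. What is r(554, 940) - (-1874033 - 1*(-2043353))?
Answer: 351440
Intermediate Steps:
r(554, 940) - (-1874033 - 1*(-2043353)) = 554*940 - (-1874033 - 1*(-2043353)) = 520760 - (-1874033 + 2043353) = 520760 - 1*169320 = 520760 - 169320 = 351440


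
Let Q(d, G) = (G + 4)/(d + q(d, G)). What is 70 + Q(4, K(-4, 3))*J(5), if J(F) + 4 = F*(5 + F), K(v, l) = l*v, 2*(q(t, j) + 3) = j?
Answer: 718/5 ≈ 143.60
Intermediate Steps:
q(t, j) = -3 + j/2
J(F) = -4 + F*(5 + F)
Q(d, G) = (4 + G)/(-3 + d + G/2) (Q(d, G) = (G + 4)/(d + (-3 + G/2)) = (4 + G)/(-3 + d + G/2))
70 + Q(4, K(-4, 3))*J(5) = 70 + (2*(4 + 3*(-4))/(-6 + 3*(-4) + 2*4))*(-4 + 5**2 + 5*5) = 70 + (2*(4 - 12)/(-6 - 12 + 8))*(-4 + 25 + 25) = 70 + (2*(-8)/(-10))*46 = 70 + (2*(-1/10)*(-8))*46 = 70 + (8/5)*46 = 70 + 368/5 = 718/5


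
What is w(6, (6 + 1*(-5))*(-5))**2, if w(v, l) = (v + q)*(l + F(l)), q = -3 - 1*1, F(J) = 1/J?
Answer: 2704/25 ≈ 108.16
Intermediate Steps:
q = -4 (q = -3 - 1 = -4)
w(v, l) = (-4 + v)*(l + 1/l) (w(v, l) = (v - 4)*(l + 1/l) = (-4 + v)*(l + 1/l))
w(6, (6 + 1*(-5))*(-5))**2 = ((-4 + 6 + ((6 + 1*(-5))*(-5))**2*(-4 + 6))/(((6 + 1*(-5))*(-5))))**2 = ((-4 + 6 + ((6 - 5)*(-5))**2*2)/(((6 - 5)*(-5))))**2 = ((-4 + 6 + (1*(-5))**2*2)/((1*(-5))))**2 = ((-4 + 6 + (-5)**2*2)/(-5))**2 = (-(-4 + 6 + 25*2)/5)**2 = (-(-4 + 6 + 50)/5)**2 = (-1/5*52)**2 = (-52/5)**2 = 2704/25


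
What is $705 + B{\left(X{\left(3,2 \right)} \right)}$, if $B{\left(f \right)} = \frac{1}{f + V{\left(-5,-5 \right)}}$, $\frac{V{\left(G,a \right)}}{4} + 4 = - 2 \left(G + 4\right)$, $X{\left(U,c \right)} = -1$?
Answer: $\frac{6344}{9} \approx 704.89$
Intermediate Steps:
$V{\left(G,a \right)} = -48 - 8 G$ ($V{\left(G,a \right)} = -16 + 4 \left(- 2 \left(G + 4\right)\right) = -16 + 4 \left(- 2 \left(4 + G\right)\right) = -16 + 4 \left(-8 - 2 G\right) = -16 - \left(32 + 8 G\right) = -48 - 8 G$)
$B{\left(f \right)} = \frac{1}{-8 + f}$ ($B{\left(f \right)} = \frac{1}{f - 8} = \frac{1}{-8 + f}$)
$705 + B{\left(X{\left(3,2 \right)} \right)} = 705 + \frac{1}{-8 - 1} = 705 + \frac{1}{-9} = 705 - \frac{1}{9} = \frac{6344}{9}$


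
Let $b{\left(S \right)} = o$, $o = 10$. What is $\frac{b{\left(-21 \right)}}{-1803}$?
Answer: $- \frac{10}{1803} \approx -0.0055463$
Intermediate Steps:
$b{\left(S \right)} = 10$
$\frac{b{\left(-21 \right)}}{-1803} = \frac{10}{-1803} = 10 \left(- \frac{1}{1803}\right) = - \frac{10}{1803}$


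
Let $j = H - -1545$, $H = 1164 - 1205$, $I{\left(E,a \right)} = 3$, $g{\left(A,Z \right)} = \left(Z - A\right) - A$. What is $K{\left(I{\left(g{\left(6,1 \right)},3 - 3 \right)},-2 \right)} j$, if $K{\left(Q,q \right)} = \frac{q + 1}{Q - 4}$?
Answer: $1504$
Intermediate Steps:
$g{\left(A,Z \right)} = Z - 2 A$
$H = -41$
$K{\left(Q,q \right)} = \frac{1 + q}{-4 + Q}$
$j = 1504$ ($j = -41 - -1545 = -41 + 1545 = 1504$)
$K{\left(I{\left(g{\left(6,1 \right)},3 - 3 \right)},-2 \right)} j = \frac{1 - 2}{-4 + 3} \cdot 1504 = \frac{1}{-1} \left(-1\right) 1504 = \left(-1\right) \left(-1\right) 1504 = 1 \cdot 1504 = 1504$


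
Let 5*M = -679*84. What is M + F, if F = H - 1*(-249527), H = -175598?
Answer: 312609/5 ≈ 62522.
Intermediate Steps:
F = 73929 (F = -175598 - 1*(-249527) = -175598 + 249527 = 73929)
M = -57036/5 (M = (-679*84)/5 = (1/5)*(-57036) = -57036/5 ≈ -11407.)
M + F = -57036/5 + 73929 = 312609/5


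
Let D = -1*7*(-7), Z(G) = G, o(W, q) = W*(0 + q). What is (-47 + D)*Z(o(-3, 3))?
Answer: -18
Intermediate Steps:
o(W, q) = W*q
D = 49 (D = -7*(-7) = 49)
(-47 + D)*Z(o(-3, 3)) = (-47 + 49)*(-3*3) = 2*(-9) = -18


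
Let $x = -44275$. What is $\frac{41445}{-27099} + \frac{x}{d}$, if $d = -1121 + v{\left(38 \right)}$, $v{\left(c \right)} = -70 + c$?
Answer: $\frac{128002460}{3471683} \approx 36.87$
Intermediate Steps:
$d = -1153$ ($d = -1121 + \left(-70 + 38\right) = -1121 - 32 = -1153$)
$\frac{41445}{-27099} + \frac{x}{d} = \frac{41445}{-27099} - \frac{44275}{-1153} = 41445 \left(- \frac{1}{27099}\right) - - \frac{44275}{1153} = - \frac{4605}{3011} + \frac{44275}{1153} = \frac{128002460}{3471683}$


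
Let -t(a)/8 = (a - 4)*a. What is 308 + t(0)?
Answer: 308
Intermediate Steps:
t(a) = -8*a*(-4 + a) (t(a) = -8*(a - 4)*a = -8*(-4 + a)*a = -8*a*(-4 + a))
308 + t(0) = 308 + 8*0*(4 - 1*0) = 308 + 8*0*(4 + 0) = 308 + 8*0*4 = 308 + 0 = 308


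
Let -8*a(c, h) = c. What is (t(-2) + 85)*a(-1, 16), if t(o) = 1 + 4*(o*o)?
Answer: 51/4 ≈ 12.750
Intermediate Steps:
a(c, h) = -c/8
t(o) = 1 + 4*o**2
(t(-2) + 85)*a(-1, 16) = ((1 + 4*(-2)**2) + 85)*(-1/8*(-1)) = ((1 + 4*4) + 85)*(1/8) = ((1 + 16) + 85)*(1/8) = (17 + 85)*(1/8) = 102*(1/8) = 51/4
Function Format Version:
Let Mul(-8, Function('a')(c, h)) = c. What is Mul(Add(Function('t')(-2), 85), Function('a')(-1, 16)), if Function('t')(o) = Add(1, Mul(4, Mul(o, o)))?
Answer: Rational(51, 4) ≈ 12.750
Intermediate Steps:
Function('a')(c, h) = Mul(Rational(-1, 8), c)
Function('t')(o) = Add(1, Mul(4, Pow(o, 2)))
Mul(Add(Function('t')(-2), 85), Function('a')(-1, 16)) = Mul(Add(Add(1, Mul(4, Pow(-2, 2))), 85), Mul(Rational(-1, 8), -1)) = Mul(Add(Add(1, Mul(4, 4)), 85), Rational(1, 8)) = Mul(Add(Add(1, 16), 85), Rational(1, 8)) = Mul(Add(17, 85), Rational(1, 8)) = Mul(102, Rational(1, 8)) = Rational(51, 4)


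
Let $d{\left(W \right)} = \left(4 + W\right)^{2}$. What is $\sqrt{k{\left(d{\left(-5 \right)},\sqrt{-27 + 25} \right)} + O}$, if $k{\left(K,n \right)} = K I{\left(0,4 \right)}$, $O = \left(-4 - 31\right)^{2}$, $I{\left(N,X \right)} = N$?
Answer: $35$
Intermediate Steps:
$O = 1225$ ($O = \left(-35\right)^{2} = 1225$)
$k{\left(K,n \right)} = 0$ ($k{\left(K,n \right)} = K 0 = 0$)
$\sqrt{k{\left(d{\left(-5 \right)},\sqrt{-27 + 25} \right)} + O} = \sqrt{0 + 1225} = \sqrt{1225} = 35$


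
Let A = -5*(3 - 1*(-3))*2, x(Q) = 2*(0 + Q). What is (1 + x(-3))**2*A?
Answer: -1500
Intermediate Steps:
x(Q) = 2*Q
A = -60 (A = -5*(3 + 3)*2 = -5*6*2 = -30*2 = -60)
(1 + x(-3))**2*A = (1 + 2*(-3))**2*(-60) = (1 - 6)**2*(-60) = (-5)**2*(-60) = 25*(-60) = -1500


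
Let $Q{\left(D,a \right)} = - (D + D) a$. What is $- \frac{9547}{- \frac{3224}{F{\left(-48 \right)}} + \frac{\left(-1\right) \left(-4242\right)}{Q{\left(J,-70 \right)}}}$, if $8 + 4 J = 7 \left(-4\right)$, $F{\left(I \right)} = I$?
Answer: $- \frac{47735}{319} \approx -149.64$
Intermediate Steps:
$J = -9$ ($J = -2 + \frac{7 \left(-4\right)}{4} = -2 + \frac{1}{4} \left(-28\right) = -2 - 7 = -9$)
$Q{\left(D,a \right)} = - 2 D a$
$- \frac{9547}{- \frac{3224}{F{\left(-48 \right)}} + \frac{\left(-1\right) \left(-4242\right)}{Q{\left(J,-70 \right)}}} = - \frac{9547}{- \frac{3224}{-48} + \frac{\left(-1\right) \left(-4242\right)}{\left(-2\right) \left(-9\right) \left(-70\right)}} = - \frac{9547}{\left(-3224\right) \left(- \frac{1}{48}\right) + \frac{4242}{-1260}} = - \frac{9547}{\frac{403}{6} + 4242 \left(- \frac{1}{1260}\right)} = - \frac{9547}{\frac{403}{6} - \frac{101}{30}} = - \frac{9547}{\frac{319}{5}} = \left(-9547\right) \frac{5}{319} = - \frac{47735}{319}$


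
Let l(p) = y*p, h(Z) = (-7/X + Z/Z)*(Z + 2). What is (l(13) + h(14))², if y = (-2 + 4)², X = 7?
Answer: 2704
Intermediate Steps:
y = 4 (y = 2² = 4)
h(Z) = 0 (h(Z) = (-7/7 + Z/Z)*(Z + 2) = (-7*⅐ + 1)*(2 + Z) = (-1 + 1)*(2 + Z) = 0*(2 + Z) = 0)
l(p) = 4*p
(l(13) + h(14))² = (4*13 + 0)² = (52 + 0)² = 52² = 2704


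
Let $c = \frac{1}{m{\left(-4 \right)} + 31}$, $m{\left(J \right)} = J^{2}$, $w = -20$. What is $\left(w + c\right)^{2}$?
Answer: $\frac{881721}{2209} \approx 399.15$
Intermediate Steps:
$c = \frac{1}{47}$ ($c = \frac{1}{\left(-4\right)^{2} + 31} = \frac{1}{16 + 31} = \frac{1}{47} \approx 0.021277$)
$\left(w + c\right)^{2} = \left(-20 + \frac{1}{47}\right)^{2} = \left(- \frac{939}{47}\right)^{2} = \frac{881721}{2209}$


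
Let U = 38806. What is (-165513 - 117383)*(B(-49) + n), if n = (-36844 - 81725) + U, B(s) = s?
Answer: 22578495552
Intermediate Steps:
n = -79763 (n = (-36844 - 81725) + 38806 = -118569 + 38806 = -79763)
(-165513 - 117383)*(B(-49) + n) = (-165513 - 117383)*(-49 - 79763) = -282896*(-79812) = 22578495552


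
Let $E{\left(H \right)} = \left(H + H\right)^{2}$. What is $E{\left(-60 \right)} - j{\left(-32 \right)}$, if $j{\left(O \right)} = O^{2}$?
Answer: $13376$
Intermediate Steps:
$E{\left(H \right)} = 4 H^{2}$ ($E{\left(H \right)} = \left(2 H\right)^{2} = 4 H^{2}$)
$E{\left(-60 \right)} - j{\left(-32 \right)} = 4 \left(-60\right)^{2} - \left(-32\right)^{2} = 4 \cdot 3600 - 1024 = 14400 - 1024 = 13376$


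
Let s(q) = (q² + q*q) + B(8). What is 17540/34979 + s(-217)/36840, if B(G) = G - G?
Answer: 1970212931/644313180 ≈ 3.0578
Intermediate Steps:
B(G) = 0
s(q) = 2*q² (s(q) = (q² + q*q) + 0 = (q² + q²) + 0 = 2*q² + 0 = 2*q²)
17540/34979 + s(-217)/36840 = 17540/34979 + (2*(-217)²)/36840 = 17540*(1/34979) + (2*47089)*(1/36840) = 17540/34979 + 94178*(1/36840) = 17540/34979 + 47089/18420 = 1970212931/644313180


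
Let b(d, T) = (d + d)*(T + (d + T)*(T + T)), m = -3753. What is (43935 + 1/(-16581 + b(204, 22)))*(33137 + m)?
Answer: 5227908645353264/4049547 ≈ 1.2910e+9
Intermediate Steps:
b(d, T) = 2*d*(T + 2*T*(T + d)) (b(d, T) = (2*d)*(T + (T + d)*(2*T)) = (2*d)*(T + 2*T*(T + d)) = 2*d*(T + 2*T*(T + d)))
(43935 + 1/(-16581 + b(204, 22)))*(33137 + m) = (43935 + 1/(-16581 + 2*22*204*(1 + 2*22 + 2*204)))*(33137 - 3753) = (43935 + 1/(-16581 + 2*22*204*(1 + 44 + 408)))*29384 = (43935 + 1/(-16581 + 2*22*204*453))*29384 = (43935 + 1/(-16581 + 4066128))*29384 = (43935 + 1/4049547)*29384 = (177916847446/4049547)*29384 = 5227908645353264/4049547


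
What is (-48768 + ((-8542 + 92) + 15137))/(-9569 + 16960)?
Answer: -42081/7391 ≈ -5.6935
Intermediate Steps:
(-48768 + ((-8542 + 92) + 15137))/(-9569 + 16960) = (-48768 + (-8450 + 15137))/7391 = (-48768 + 6687)*(1/7391) = -42081*1/7391 = -42081/7391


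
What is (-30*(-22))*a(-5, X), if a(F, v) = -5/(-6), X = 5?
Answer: 550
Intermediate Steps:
a(F, v) = ⅚ (a(F, v) = -5*(-⅙) = ⅚)
(-30*(-22))*a(-5, X) = -30*(-22)*(⅚) = 660*(⅚) = 550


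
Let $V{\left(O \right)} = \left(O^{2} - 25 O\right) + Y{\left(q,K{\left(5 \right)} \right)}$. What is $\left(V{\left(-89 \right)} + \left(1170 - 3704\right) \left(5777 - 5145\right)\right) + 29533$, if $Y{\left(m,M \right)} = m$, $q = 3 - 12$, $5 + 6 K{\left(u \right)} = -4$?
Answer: $-1561818$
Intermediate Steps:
$K{\left(u \right)} = - \frac{3}{2}$ ($K{\left(u \right)} = - \frac{5}{6} + \frac{1}{6} \left(-4\right) = - \frac{5}{6} - \frac{2}{3} = - \frac{3}{2}$)
$q = -9$ ($q = 3 - 12 = -9$)
$V{\left(O \right)} = -9 + O^{2} - 25 O$ ($V{\left(O \right)} = \left(O^{2} - 25 O\right) - 9 = -9 + O^{2} - 25 O$)
$\left(V{\left(-89 \right)} + \left(1170 - 3704\right) \left(5777 - 5145\right)\right) + 29533 = \left(\left(-9 + \left(-89\right)^{2} - -2225\right) + \left(1170 - 3704\right) \left(5777 - 5145\right)\right) + 29533 = \left(\left(-9 + 7921 + 2225\right) - 1601488\right) + 29533 = \left(10137 - 1601488\right) + 29533 = -1591351 + 29533 = -1561818$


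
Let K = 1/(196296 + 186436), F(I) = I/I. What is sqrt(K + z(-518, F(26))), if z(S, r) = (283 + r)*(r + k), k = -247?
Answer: I*sqrt(2558485768174301)/191366 ≈ 264.32*I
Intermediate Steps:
F(I) = 1
K = 1/382732 ≈ 2.6128e-6
z(S, r) = (-247 + r)*(283 + r) (z(S, r) = (283 + r)*(r - 247) = (283 + r)*(-247 + r) = (-247 + r)*(283 + r))
sqrt(K + z(-518, F(26))) = sqrt(1/382732 + (-69901 + 1**2 + 36*1)) = sqrt(1/382732 + (-69901 + 1 + 36)) = sqrt(1/382732 - 69864) = sqrt(-26739188447/382732) = I*sqrt(2558485768174301)/191366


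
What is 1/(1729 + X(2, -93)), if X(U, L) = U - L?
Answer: 1/1824 ≈ 0.00054825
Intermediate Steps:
1/(1729 + X(2, -93)) = 1/(1729 + (2 - 1*(-93))) = 1/(1729 + (2 + 93)) = 1/(1729 + 95) = 1/1824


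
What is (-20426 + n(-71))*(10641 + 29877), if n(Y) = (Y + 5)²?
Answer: -651124260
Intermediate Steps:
n(Y) = (5 + Y)²
(-20426 + n(-71))*(10641 + 29877) = (-20426 + (5 - 71)²)*(10641 + 29877) = (-20426 + (-66)²)*40518 = (-20426 + 4356)*40518 = -16070*40518 = -651124260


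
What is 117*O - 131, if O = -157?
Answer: -18500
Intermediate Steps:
117*O - 131 = 117*(-157) - 131 = -18369 - 131 = -18500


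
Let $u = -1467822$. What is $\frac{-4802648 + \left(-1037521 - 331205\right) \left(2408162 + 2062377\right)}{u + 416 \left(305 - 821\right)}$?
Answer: $\frac{3059473882981}{841239} \approx 3.6369 \cdot 10^{6}$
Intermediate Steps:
$\frac{-4802648 + \left(-1037521 - 331205\right) \left(2408162 + 2062377\right)}{u + 416 \left(305 - 821\right)} = \frac{-4802648 + \left(-1037521 - 331205\right) \left(2408162 + 2062377\right)}{-1467822 + 416 \left(305 - 821\right)} = \frac{-4802648 - 6118942963314}{-1467822 + 416 \left(-516\right)} = \frac{-4802648 - 6118942963314}{-1467822 - 214656} = - \frac{6118947765962}{-1682478} = \left(-6118947765962\right) \left(- \frac{1}{1682478}\right) = \frac{3059473882981}{841239}$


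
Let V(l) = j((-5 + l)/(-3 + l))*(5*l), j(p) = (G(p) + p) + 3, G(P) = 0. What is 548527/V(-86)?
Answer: -48818903/153940 ≈ -317.13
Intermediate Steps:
j(p) = 3 + p (j(p) = (0 + p) + 3 = p + 3 = 3 + p)
V(l) = 5*l*(3 + (-5 + l)/(-3 + l)) (V(l) = (3 + (-5 + l)/(-3 + l))*(5*l) = 5*l*(3 + (-5 + l)/(-3 + l)))
548527/V(-86) = 548527/((10*(-86)*(-7 + 2*(-86))/(-3 - 86))) = 548527/((10*(-86)*(-7 - 172)/(-89))) = 548527/((10*(-86)*(-1/89)*(-179))) = 548527/(-153940/89) = 548527*(-89/153940) = -48818903/153940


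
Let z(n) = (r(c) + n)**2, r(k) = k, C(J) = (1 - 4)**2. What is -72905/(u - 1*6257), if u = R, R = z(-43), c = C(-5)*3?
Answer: 72905/6001 ≈ 12.149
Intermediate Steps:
C(J) = 9 (C(J) = (-3)**2 = 9)
c = 27 (c = 9*3 = 27)
z(n) = (27 + n)**2
R = 256 (R = (27 - 43)**2 = (-16)**2 = 256)
u = 256
-72905/(u - 1*6257) = -72905/(256 - 1*6257) = -72905/(256 - 6257) = -72905/(-6001) = -72905*(-1/6001) = 72905/6001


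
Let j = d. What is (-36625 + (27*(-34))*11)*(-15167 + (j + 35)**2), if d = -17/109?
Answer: 7745473693529/11881 ≈ 6.5192e+8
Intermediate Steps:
d = -17/109 (d = -17*1/109 = -17/109 ≈ -0.15596)
j = -17/109 ≈ -0.15596
(-36625 + (27*(-34))*11)*(-15167 + (j + 35)**2) = (-36625 + (27*(-34))*11)*(-15167 + (-17/109 + 35)**2) = (-36625 - 918*11)*(-15167 + (3798/109)**2) = (-36625 - 10098)*(-15167 + 14424804/11881) = -46723*(-165774323/11881) = 7745473693529/11881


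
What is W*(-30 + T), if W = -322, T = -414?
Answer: 142968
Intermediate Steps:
W*(-30 + T) = -322*(-30 - 414) = -322*(-444) = 142968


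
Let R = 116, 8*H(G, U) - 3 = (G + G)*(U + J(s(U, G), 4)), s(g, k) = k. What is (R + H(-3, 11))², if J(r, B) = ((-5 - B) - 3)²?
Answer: 1/64 ≈ 0.015625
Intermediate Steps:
J(r, B) = (-8 - B)²
H(G, U) = 3/8 + G*(144 + U)/4 (H(G, U) = 3/8 + ((G + G)*(U + (8 + 4)²))/8 = 3/8 + ((2*G)*(U + 12²))/8 = 3/8 + ((2*G)*(U + 144))/8 = 3/8 + ((2*G)*(144 + U))/8 = 3/8 + (2*G*(144 + U))/8 = 3/8 + G*(144 + U)/4)
(R + H(-3, 11))² = (116 + (3/8 + 36*(-3) + (¼)*(-3)*11))² = (116 + (3/8 - 108 - 33/4))² = (116 - 927/8)² = (⅛)² = 1/64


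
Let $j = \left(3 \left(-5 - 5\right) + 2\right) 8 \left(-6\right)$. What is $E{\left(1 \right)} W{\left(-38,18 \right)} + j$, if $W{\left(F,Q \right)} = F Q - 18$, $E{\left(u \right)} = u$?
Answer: $642$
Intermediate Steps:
$j = 1344$ ($j = \left(3 \left(-5 - 5\right) + 2\right) 8 \left(-6\right) = \left(3 \left(-10\right) + 2\right) 8 \left(-6\right) = \left(-30 + 2\right) 8 \left(-6\right) = \left(-28\right) 8 \left(-6\right) = \left(-224\right) \left(-6\right) = 1344$)
$W{\left(F,Q \right)} = -18 + F Q$
$E{\left(1 \right)} W{\left(-38,18 \right)} + j = 1 \left(-18 - 684\right) + 1344 = 1 \left(-702\right) + 1344 = -702 + 1344 = 642$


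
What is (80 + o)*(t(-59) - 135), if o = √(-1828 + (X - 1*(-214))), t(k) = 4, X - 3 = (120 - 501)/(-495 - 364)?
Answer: -10480 - 262*I*√297099753/859 ≈ -10480.0 - 5257.3*I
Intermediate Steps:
X = 2958/859 (X = 3 + (120 - 501)/(-495 - 364) = 3 - 381/(-859) = 3 - 381*(-1/859) = 3 + 381/859 = 2958/859 ≈ 3.4435)
o = 2*I*√297099753/859 (o = √(-1828 + (2958/859 - 1*(-214))) = √(-1828 + (2958/859 + 214)) = √(-1828 + 186784/859) = √(-1383468/859) = 2*I*√297099753/859 ≈ 40.132*I)
(80 + o)*(t(-59) - 135) = (80 + 2*I*√297099753/859)*(4 - 135) = (80 + 2*I*√297099753/859)*(-131) = -10480 - 262*I*√297099753/859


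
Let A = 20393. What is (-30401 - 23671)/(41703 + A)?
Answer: -6759/7762 ≈ -0.87078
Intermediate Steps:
(-30401 - 23671)/(41703 + A) = (-30401 - 23671)/(41703 + 20393) = -54072/62096 = -54072*1/62096 = -6759/7762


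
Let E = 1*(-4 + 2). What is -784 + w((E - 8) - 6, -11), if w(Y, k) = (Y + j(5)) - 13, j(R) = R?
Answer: -808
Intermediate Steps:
E = -2 (E = 1*(-2) = -2)
w(Y, k) = -8 + Y (w(Y, k) = (Y + 5) - 13 = (5 + Y) - 13 = -8 + Y)
-784 + w((E - 8) - 6, -11) = -784 + (-8 + ((-2 - 8) - 6)) = -784 + (-8 + (-10 - 6)) = -784 + (-8 - 16) = -784 - 24 = -808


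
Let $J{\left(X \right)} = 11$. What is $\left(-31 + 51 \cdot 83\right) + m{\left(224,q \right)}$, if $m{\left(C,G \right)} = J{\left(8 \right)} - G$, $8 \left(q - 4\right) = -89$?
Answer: $\frac{33761}{8} \approx 4220.1$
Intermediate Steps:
$q = - \frac{57}{8}$ ($q = 4 + \frac{1}{8} \left(-89\right) = 4 - \frac{89}{8} = - \frac{57}{8} \approx -7.125$)
$m{\left(C,G \right)} = 11 - G$
$\left(-31 + 51 \cdot 83\right) + m{\left(224,q \right)} = \left(-31 + 51 \cdot 83\right) + \left(11 - - \frac{57}{8}\right) = \left(-31 + 4233\right) + \left(11 + \frac{57}{8}\right) = 4202 + \frac{145}{8} = \frac{33761}{8}$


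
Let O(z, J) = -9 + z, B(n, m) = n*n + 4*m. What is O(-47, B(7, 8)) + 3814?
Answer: 3758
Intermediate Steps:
B(n, m) = n² + 4*m
O(-47, B(7, 8)) + 3814 = (-9 - 47) + 3814 = -56 + 3814 = 3758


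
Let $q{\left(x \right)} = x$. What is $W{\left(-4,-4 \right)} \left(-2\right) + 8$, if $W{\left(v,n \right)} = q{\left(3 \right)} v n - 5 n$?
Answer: $-128$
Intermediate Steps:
$W{\left(v,n \right)} = - 5 n + 3 n v$ ($W{\left(v,n \right)} = 3 v n - 5 n = 3 n v - 5 n = - 5 n + 3 n v$)
$W{\left(-4,-4 \right)} \left(-2\right) + 8 = - 4 \left(-5 + 3 \left(-4\right)\right) \left(-2\right) + 8 = - 4 \left(-5 - 12\right) \left(-2\right) + 8 = \left(-4\right) \left(-17\right) \left(-2\right) + 8 = 68 \left(-2\right) + 8 = -136 + 8 = -128$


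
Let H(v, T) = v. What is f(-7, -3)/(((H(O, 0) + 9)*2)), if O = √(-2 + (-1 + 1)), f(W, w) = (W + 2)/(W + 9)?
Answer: -45/332 + 5*I*√2/332 ≈ -0.13554 + 0.021298*I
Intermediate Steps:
f(W, w) = (2 + W)/(9 + W)
O = I*√2 (O = √(-2 + 0) = √(-2) = I*√2 ≈ 1.4142*I)
f(-7, -3)/(((H(O, 0) + 9)*2)) = ((2 - 7)/(9 - 7))/(((I*√2 + 9)*2)) = (-5/2)/(((9 + I*√2)*2)) = ((½)*(-5))/(18 + 2*I*√2) = -5/(2*(18 + 2*I*√2))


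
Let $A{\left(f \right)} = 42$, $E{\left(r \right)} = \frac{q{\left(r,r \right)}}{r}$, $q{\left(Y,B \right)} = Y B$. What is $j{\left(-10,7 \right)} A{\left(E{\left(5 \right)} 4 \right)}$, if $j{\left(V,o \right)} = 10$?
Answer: $420$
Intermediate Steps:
$q{\left(Y,B \right)} = B Y$
$E{\left(r \right)} = r$ ($E{\left(r \right)} = \frac{r r}{r} = \frac{r^{2}}{r} = r$)
$j{\left(-10,7 \right)} A{\left(E{\left(5 \right)} 4 \right)} = 10 \cdot 42 = 420$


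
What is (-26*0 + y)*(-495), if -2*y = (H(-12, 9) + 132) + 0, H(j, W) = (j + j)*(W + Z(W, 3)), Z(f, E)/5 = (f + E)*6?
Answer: -2159190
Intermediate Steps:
Z(f, E) = 30*E + 30*f (Z(f, E) = 5*((f + E)*6) = 5*((E + f)*6) = 5*(6*E + 6*f) = 30*E + 30*f)
H(j, W) = 2*j*(90 + 31*W) (H(j, W) = (j + j)*(W + (30*3 + 30*W)) = (2*j)*(W + (90 + 30*W)) = (2*j)*(90 + 31*W) = 2*j*(90 + 31*W))
y = 4362 (y = -((2*(-12)*(90 + 31*9) + 132) + 0)/2 = -((2*(-12)*(90 + 279) + 132) + 0)/2 = -((2*(-12)*369 + 132) + 0)/2 = -((-8856 + 132) + 0)/2 = -(-8724 + 0)/2 = -1/2*(-8724) = 4362)
(-26*0 + y)*(-495) = (-26*0 + 4362)*(-495) = (0 + 4362)*(-495) = 4362*(-495) = -2159190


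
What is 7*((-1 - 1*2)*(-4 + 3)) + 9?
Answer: 30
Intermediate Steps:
7*((-1 - 1*2)*(-4 + 3)) + 9 = 7*((-1 - 2)*(-1)) + 9 = 7*(-3*(-1)) + 9 = 7*3 + 9 = 21 + 9 = 30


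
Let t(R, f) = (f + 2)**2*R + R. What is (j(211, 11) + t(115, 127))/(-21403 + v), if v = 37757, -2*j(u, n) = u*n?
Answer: 3825339/32708 ≈ 116.95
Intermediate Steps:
j(u, n) = -n*u/2 (j(u, n) = -u*n/2 = -n*u/2)
t(R, f) = R + R*(2 + f)**2 (t(R, f) = (2 + f)**2*R + R = R*(2 + f)**2 + R = R + R*(2 + f)**2)
(j(211, 11) + t(115, 127))/(-21403 + v) = (-1/2*11*211 + 115*(1 + (2 + 127)**2))/(-21403 + 37757) = (-2321/2 + 115*(1 + 129**2))/16354 = (-2321/2 + 115*(1 + 16641))*(1/16354) = (-2321/2 + 115*16642)*(1/16354) = (-2321/2 + 1913830)*(1/16354) = (3825339/2)*(1/16354) = 3825339/32708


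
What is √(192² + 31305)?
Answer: √68169 ≈ 261.09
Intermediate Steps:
√(192² + 31305) = √(36864 + 31305) = √68169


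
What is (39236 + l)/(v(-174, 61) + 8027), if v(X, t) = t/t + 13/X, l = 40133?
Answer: 13810206/1396859 ≈ 9.8866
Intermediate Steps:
v(X, t) = 1 + 13/X
(39236 + l)/(v(-174, 61) + 8027) = (39236 + 40133)/((13 - 174)/(-174) + 8027) = 79369/(-1/174*(-161) + 8027) = 79369/(161/174 + 8027) = 79369/(1396859/174) = 79369*(174/1396859) = 13810206/1396859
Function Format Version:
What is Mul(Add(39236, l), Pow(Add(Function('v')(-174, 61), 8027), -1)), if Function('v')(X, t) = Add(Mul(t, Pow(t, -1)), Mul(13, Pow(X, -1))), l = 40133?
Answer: Rational(13810206, 1396859) ≈ 9.8866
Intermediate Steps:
Function('v')(X, t) = Add(1, Mul(13, Pow(X, -1)))
Mul(Add(39236, l), Pow(Add(Function('v')(-174, 61), 8027), -1)) = Mul(Add(39236, 40133), Pow(Add(Mul(Pow(-174, -1), Add(13, -174)), 8027), -1)) = Mul(79369, Pow(Add(Mul(Rational(-1, 174), -161), 8027), -1)) = Mul(79369, Pow(Add(Rational(161, 174), 8027), -1)) = Mul(79369, Pow(Rational(1396859, 174), -1)) = Mul(79369, Rational(174, 1396859)) = Rational(13810206, 1396859)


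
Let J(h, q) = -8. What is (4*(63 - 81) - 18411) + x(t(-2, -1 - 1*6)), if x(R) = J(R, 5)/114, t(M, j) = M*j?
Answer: -1053535/57 ≈ -18483.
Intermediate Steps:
x(R) = -4/57 (x(R) = -8/114 = -8*1/114 = -4/57)
(4*(63 - 81) - 18411) + x(t(-2, -1 - 1*6)) = (4*(63 - 81) - 18411) - 4/57 = (4*(-18) - 18411) - 4/57 = (-72 - 18411) - 4/57 = -18483 - 4/57 = -1053535/57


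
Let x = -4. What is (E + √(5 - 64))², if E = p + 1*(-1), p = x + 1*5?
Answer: -59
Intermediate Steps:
p = 1 (p = -4 + 1*5 = -4 + 5 = 1)
E = 0 (E = 1 + 1*(-1) = 1 - 1 = 0)
(E + √(5 - 64))² = (0 + √(5 - 64))² = (0 + √(-59))² = (0 + I*√59)² = (I*√59)² = -59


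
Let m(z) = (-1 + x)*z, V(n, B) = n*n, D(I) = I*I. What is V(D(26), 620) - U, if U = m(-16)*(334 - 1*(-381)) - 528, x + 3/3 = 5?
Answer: 491824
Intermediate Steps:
x = 4 (x = -1 + 5 = 4)
D(I) = I**2
V(n, B) = n**2
m(z) = 3*z (m(z) = (-1 + 4)*z = 3*z)
U = -34848 (U = (3*(-16))*(334 - 1*(-381)) - 528 = -48*(334 + 381) - 528 = -48*715 - 528 = -34320 - 528 = -34848)
V(D(26), 620) - U = (26**2)**2 - 1*(-34848) = 676**2 + 34848 = 456976 + 34848 = 491824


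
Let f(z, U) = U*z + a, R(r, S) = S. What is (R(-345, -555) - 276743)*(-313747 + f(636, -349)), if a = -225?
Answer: 148613980928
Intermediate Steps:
f(z, U) = -225 + U*z (f(z, U) = U*z - 225 = -225 + U*z)
(R(-345, -555) - 276743)*(-313747 + f(636, -349)) = (-555 - 276743)*(-313747 + (-225 - 349*636)) = -277298*(-313747 + (-225 - 221964)) = -277298*(-313747 - 222189) = -277298*(-535936) = 148613980928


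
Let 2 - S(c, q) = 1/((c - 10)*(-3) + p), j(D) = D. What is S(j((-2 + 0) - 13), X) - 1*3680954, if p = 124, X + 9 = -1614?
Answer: -732509449/199 ≈ -3.6810e+6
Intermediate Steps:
X = -1623 (X = -9 - 1614 = -1623)
S(c, q) = 2 - 1/(154 - 3*c) (S(c, q) = 2 - 1/((c - 10)*(-3) + 124) = 2 - 1/((-10 + c)*(-3) + 124) = 2 - 1/((30 - 3*c) + 124) = 2 - 1/(154 - 3*c))
S(j((-2 + 0) - 13), X) - 1*3680954 = (307 - 6*((-2 + 0) - 13))/(154 - 3*((-2 + 0) - 13)) - 1*3680954 = (307 - 6*(-2 - 13))/(154 - 3*(-2 - 13)) - 3680954 = (307 - 6*(-15))/(154 - 3*(-15)) - 3680954 = (307 + 90)/(154 + 45) - 3680954 = 397/199 - 3680954 = -732509449/199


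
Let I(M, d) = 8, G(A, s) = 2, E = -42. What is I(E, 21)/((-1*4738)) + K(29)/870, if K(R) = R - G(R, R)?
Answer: 20161/687010 ≈ 0.029346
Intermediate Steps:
K(R) = -2 + R (K(R) = R - 1*2 = R - 2 = -2 + R)
I(E, 21)/((-1*4738)) + K(29)/870 = 8/((-1*4738)) + (-2 + 29)/870 = 8/(-4738) + 27*(1/870) = 8*(-1/4738) + 9/290 = -4/2369 + 9/290 = 20161/687010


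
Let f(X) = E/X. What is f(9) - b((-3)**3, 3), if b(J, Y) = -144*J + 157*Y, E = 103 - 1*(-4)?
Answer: -39124/9 ≈ -4347.1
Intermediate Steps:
E = 107 (E = 103 + 4 = 107)
f(X) = 107/X
f(9) - b((-3)**3, 3) = 107/9 - (-144*(-3)**3 + 157*3) = 107*(1/9) - (-144*(-27) + 471) = 107/9 - (3888 + 471) = 107/9 - 1*4359 = 107/9 - 4359 = -39124/9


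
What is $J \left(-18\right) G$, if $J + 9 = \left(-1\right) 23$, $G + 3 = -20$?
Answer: $-13248$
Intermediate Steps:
$G = -23$ ($G = -3 - 20 = -23$)
$J = -32$ ($J = -9 - 23 = -32$)
$J \left(-18\right) G = \left(-32\right) \left(-18\right) \left(-23\right) = 576 \left(-23\right) = -13248$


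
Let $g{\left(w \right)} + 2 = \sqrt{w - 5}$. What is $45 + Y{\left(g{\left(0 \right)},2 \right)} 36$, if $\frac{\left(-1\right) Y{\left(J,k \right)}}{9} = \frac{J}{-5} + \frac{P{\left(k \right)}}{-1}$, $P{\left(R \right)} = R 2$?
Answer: $\frac{6057}{5} + \frac{324 i \sqrt{5}}{5} \approx 1211.4 + 144.9 i$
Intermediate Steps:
$P{\left(R \right)} = 2 R$
$g{\left(w \right)} = -2 + \sqrt{-5 + w}$ ($g{\left(w \right)} = -2 + \sqrt{w - 5} = -2 + \sqrt{-5 + w}$)
$Y{\left(J,k \right)} = 18 k + \frac{9 J}{5}$ ($Y{\left(J,k \right)} = - 9 \left(\frac{J}{-5} + \frac{2 k}{-1}\right) = - 9 \left(J \left(- \frac{1}{5}\right) + 2 k \left(-1\right)\right) = - 9 \left(- \frac{J}{5} - 2 k\right) = - 9 \left(- 2 k - \frac{J}{5}\right) = 18 k + \frac{9 J}{5}$)
$45 + Y{\left(g{\left(0 \right)},2 \right)} 36 = 45 + \left(18 \cdot 2 + \frac{9 \left(-2 + \sqrt{-5 + 0}\right)}{5}\right) 36 = 45 + \left(36 + \frac{9 \left(-2 + \sqrt{-5}\right)}{5}\right) 36 = 45 + \left(36 + \frac{9 \left(-2 + i \sqrt{5}\right)}{5}\right) 36 = 45 + \left(36 - \left(\frac{18}{5} - \frac{9 i \sqrt{5}}{5}\right)\right) 36 = 45 + \left(\frac{162}{5} + \frac{9 i \sqrt{5}}{5}\right) 36 = 45 + \left(\frac{5832}{5} + \frac{324 i \sqrt{5}}{5}\right) = \frac{6057}{5} + \frac{324 i \sqrt{5}}{5}$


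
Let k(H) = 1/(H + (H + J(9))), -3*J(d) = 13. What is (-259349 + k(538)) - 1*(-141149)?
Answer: -380012997/3215 ≈ -1.1820e+5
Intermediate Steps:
J(d) = -13/3 (J(d) = -⅓*13 = -13/3)
k(H) = 1/(-13/3 + 2*H) (k(H) = 1/(H + (H - 13/3)) = 1/(H + (-13/3 + H)) = 1/(-13/3 + 2*H))
(-259349 + k(538)) - 1*(-141149) = (-259349 + 3/(-13 + 6*538)) - 1*(-141149) = (-259349 + 3/(-13 + 3228)) + 141149 = (-259349 + 3/3215) + 141149 = -833807032/3215 + 141149 = -380012997/3215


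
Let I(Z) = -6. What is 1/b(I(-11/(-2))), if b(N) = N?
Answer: -⅙ ≈ -0.16667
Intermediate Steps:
1/b(I(-11/(-2))) = 1/(-6) = -⅙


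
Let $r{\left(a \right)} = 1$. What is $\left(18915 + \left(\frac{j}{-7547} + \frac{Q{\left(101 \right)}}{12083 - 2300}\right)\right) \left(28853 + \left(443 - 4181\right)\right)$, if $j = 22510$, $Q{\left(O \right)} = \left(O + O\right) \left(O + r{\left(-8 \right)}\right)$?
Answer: $\frac{11690808612106465}{24610767} \approx 4.7503 \cdot 10^{8}$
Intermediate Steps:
$Q{\left(O \right)} = 2 O \left(1 + O\right)$ ($Q{\left(O \right)} = \left(O + O\right) \left(O + 1\right) = 2 O \left(1 + O\right)$)
$\left(18915 + \left(\frac{j}{-7547} + \frac{Q{\left(101 \right)}}{12083 - 2300}\right)\right) \left(28853 + \left(443 - 4181\right)\right) = \left(18915 + \left(\frac{22510}{-7547} + \frac{2 \cdot 101 \left(1 + 101\right)}{12083 - 2300}\right)\right) \left(28853 + \left(443 - 4181\right)\right) = \left(18915 + \left(22510 \left(- \frac{1}{7547}\right) + \frac{2 \cdot 101 \cdot 102}{12083 - 2300}\right)\right) \left(28853 - 3738\right) = \left(18915 - \left(\frac{22510}{7547} - \frac{20604}{9783}\right)\right) 25115 = \left(18915 + \left(- \frac{22510}{7547} + 20604 \cdot \frac{1}{9783}\right)\right) 25115 = \left(18915 + \left(- \frac{22510}{7547} + \frac{6868}{3261}\right)\right) 25115 = \left(18915 - \frac{21572314}{24610767}\right) 25115 = \frac{465491085491}{24610767} \cdot 25115 = \frac{11690808612106465}{24610767}$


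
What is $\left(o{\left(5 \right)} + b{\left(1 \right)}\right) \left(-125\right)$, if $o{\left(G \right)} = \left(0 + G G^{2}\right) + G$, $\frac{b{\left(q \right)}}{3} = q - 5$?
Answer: $-14750$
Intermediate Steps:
$b{\left(q \right)} = -15 + 3 q$ ($b{\left(q \right)} = 3 \left(q - 5\right) = 3 \left(-5 + q\right) = -15 + 3 q$)
$o{\left(G \right)} = G + G^{3}$ ($o{\left(G \right)} = \left(0 + G^{3}\right) + G = G^{3} + G = G + G^{3}$)
$\left(o{\left(5 \right)} + b{\left(1 \right)}\right) \left(-125\right) = \left(\left(5 + 5^{3}\right) + \left(-15 + 3 \cdot 1\right)\right) \left(-125\right) = \left(\left(5 + 125\right) + \left(-15 + 3\right)\right) \left(-125\right) = \left(130 - 12\right) \left(-125\right) = 118 \left(-125\right) = -14750$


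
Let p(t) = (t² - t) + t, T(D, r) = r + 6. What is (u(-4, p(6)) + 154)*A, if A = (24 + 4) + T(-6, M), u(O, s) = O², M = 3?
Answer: 6290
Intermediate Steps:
T(D, r) = 6 + r
p(t) = t²
A = 37 (A = (24 + 4) + (6 + 3) = 28 + 9 = 37)
(u(-4, p(6)) + 154)*A = ((-4)² + 154)*37 = (16 + 154)*37 = 170*37 = 6290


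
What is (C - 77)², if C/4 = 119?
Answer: 159201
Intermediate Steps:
C = 476 (C = 4*119 = 476)
(C - 77)² = (476 - 77)² = 399² = 159201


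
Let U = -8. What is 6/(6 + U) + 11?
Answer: 8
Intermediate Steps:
6/(6 + U) + 11 = 6/(6 - 8) + 11 = 6/(-2) + 11 = 6*(-½) + 11 = -3 + 11 = 8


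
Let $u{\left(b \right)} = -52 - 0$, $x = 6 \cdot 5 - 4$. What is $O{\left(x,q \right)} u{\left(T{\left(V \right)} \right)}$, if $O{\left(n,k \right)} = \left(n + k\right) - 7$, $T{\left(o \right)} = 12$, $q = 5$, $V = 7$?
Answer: $-1248$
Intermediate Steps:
$x = 26$ ($x = 30 - 4 = 26$)
$O{\left(n,k \right)} = -7 + k + n$ ($O{\left(n,k \right)} = \left(k + n\right) - 7 = -7 + k + n$)
$u{\left(b \right)} = -52$ ($u{\left(b \right)} = -52 + 0 = -52$)
$O{\left(x,q \right)} u{\left(T{\left(V \right)} \right)} = \left(-7 + 5 + 26\right) \left(-52\right) = 24 \left(-52\right) = -1248$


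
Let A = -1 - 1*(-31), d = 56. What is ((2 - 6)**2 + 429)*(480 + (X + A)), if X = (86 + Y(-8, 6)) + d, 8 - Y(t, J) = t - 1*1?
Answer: 297705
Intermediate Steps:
A = 30 (A = -1 + 31 = 30)
Y(t, J) = 9 - t (Y(t, J) = 8 - (t - 1*1) = 8 - (t - 1) = 8 - (-1 + t) = 8 + (1 - t) = 9 - t)
X = 159 (X = (86 + (9 - 1*(-8))) + 56 = (86 + (9 + 8)) + 56 = (86 + 17) + 56 = 103 + 56 = 159)
((2 - 6)**2 + 429)*(480 + (X + A)) = ((2 - 6)**2 + 429)*(480 + (159 + 30)) = ((-4)**2 + 429)*(480 + 189) = (16 + 429)*669 = 445*669 = 297705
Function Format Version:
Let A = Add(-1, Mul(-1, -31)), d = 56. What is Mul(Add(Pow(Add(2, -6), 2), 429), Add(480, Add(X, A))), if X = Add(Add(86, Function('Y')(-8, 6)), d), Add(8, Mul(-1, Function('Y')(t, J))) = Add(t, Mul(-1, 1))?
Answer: 297705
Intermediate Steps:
A = 30 (A = Add(-1, 31) = 30)
Function('Y')(t, J) = Add(9, Mul(-1, t)) (Function('Y')(t, J) = Add(8, Mul(-1, Add(t, Mul(-1, 1)))) = Add(8, Mul(-1, Add(t, -1))) = Add(8, Mul(-1, Add(-1, t))) = Add(8, Add(1, Mul(-1, t))) = Add(9, Mul(-1, t)))
X = 159 (X = Add(Add(86, Add(9, Mul(-1, -8))), 56) = Add(Add(86, Add(9, 8)), 56) = Add(Add(86, 17), 56) = Add(103, 56) = 159)
Mul(Add(Pow(Add(2, -6), 2), 429), Add(480, Add(X, A))) = Mul(Add(Pow(Add(2, -6), 2), 429), Add(480, Add(159, 30))) = Mul(Add(Pow(-4, 2), 429), Add(480, 189)) = Mul(Add(16, 429), 669) = Mul(445, 669) = 297705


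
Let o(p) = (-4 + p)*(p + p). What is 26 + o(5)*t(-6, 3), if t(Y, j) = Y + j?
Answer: -4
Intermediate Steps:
o(p) = 2*p*(-4 + p) (o(p) = (-4 + p)*(2*p) = 2*p*(-4 + p))
26 + o(5)*t(-6, 3) = 26 + (2*5*(-4 + 5))*(-6 + 3) = 26 + (2*5*1)*(-3) = 26 + 10*(-3) = 26 - 30 = -4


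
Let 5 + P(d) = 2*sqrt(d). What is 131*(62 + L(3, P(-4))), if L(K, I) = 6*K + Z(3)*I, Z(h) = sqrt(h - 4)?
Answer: 9956 - 655*I ≈ 9956.0 - 655.0*I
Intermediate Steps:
Z(h) = sqrt(-4 + h)
P(d) = -5 + 2*sqrt(d)
L(K, I) = 6*K + I*I (L(K, I) = 6*K + sqrt(-4 + 3)*I = 6*K + sqrt(-1)*I = 6*K + I*I)
131*(62 + L(3, P(-4))) = 131*(62 + (6*3 + I*(-5 + 2*sqrt(-4)))) = 131*(62 + (18 + I*(-5 + 2*(2*I)))) = 131*(62 + (18 + I*(-5 + 4*I))) = 131*(80 + I*(-5 + 4*I)) = 10480 + 131*I*(-5 + 4*I)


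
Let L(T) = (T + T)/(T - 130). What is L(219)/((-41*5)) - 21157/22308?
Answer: -395780369/407009460 ≈ -0.97241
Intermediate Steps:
L(T) = 2*T/(-130 + T) (L(T) = (2*T)/(-130 + T) = 2*T/(-130 + T))
L(219)/((-41*5)) - 21157/22308 = (2*219/(-130 + 219))/((-41*5)) - 21157/22308 = (2*219/89)/(-205) - 21157*1/22308 = (2*219*(1/89))*(-1/205) - 21157/22308 = (438/89)*(-1/205) - 21157/22308 = -438/18245 - 21157/22308 = -395780369/407009460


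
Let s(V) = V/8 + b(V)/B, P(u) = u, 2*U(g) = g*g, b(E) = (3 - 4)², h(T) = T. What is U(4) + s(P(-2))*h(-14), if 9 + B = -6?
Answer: 373/30 ≈ 12.433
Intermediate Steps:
B = -15 (B = -9 - 6 = -15)
b(E) = 1 (b(E) = (-1)² = 1)
U(g) = g²/2 (U(g) = (g*g)/2 = g²/2)
s(V) = -1/15 + V/8 (s(V) = V/8 + 1/(-15) = V*(⅛) + 1*(-1/15) = V/8 - 1/15 = -1/15 + V/8)
U(4) + s(P(-2))*h(-14) = (½)*4² + (-1/15 + (⅛)*(-2))*(-14) = (½)*16 + (-1/15 - ¼)*(-14) = 8 - 19/60*(-14) = 8 + 133/30 = 373/30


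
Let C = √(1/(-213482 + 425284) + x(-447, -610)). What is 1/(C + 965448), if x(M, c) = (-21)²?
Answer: 204483817296/197418492347383925 - √19783298668766/197418492347383925 ≈ 1.0358e-6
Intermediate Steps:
x(M, c) = 441
C = √19783298668766/211802 (C = √(1/(-213482 + 425284) + 441) = √(1/211802 + 441) = √(93404683/211802) = √19783298668766/211802 ≈ 21.000)
1/(C + 965448) = 1/(√19783298668766/211802 + 965448) = 1/(965448 + √19783298668766/211802)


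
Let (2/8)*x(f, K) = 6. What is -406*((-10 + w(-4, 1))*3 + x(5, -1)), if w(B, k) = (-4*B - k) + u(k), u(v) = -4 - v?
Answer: -9744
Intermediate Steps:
x(f, K) = 24 (x(f, K) = 4*6 = 24)
w(B, k) = -4 - 4*B - 2*k (w(B, k) = (-4*B - k) + (-4 - k) = (-k - 4*B) + (-4 - k) = -4 - 4*B - 2*k)
-406*((-10 + w(-4, 1))*3 + x(5, -1)) = -406*((-10 + (-4 - 4*(-4) - 2*1))*3 + 24) = -406*((-10 + (-4 + 16 - 2))*3 + 24) = -406*((-10 + 10)*3 + 24) = -406*(0*3 + 24) = -406*(0 + 24) = -406*24 = -9744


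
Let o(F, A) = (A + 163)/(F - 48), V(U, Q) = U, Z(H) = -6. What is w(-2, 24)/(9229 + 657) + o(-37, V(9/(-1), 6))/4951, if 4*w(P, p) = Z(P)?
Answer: -4307393/8320749620 ≈ -0.00051767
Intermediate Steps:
w(P, p) = -3/2 (w(P, p) = (¼)*(-6) = -3/2)
o(F, A) = (163 + A)/(-48 + F)
w(-2, 24)/(9229 + 657) + o(-37, V(9/(-1), 6))/4951 = -3/(2*(9229 + 657)) + ((163 + 9/(-1))/(-48 - 37))/4951 = -3/2/9886 + ((163 + 9*(-1))/(-85))*(1/4951) = -3/2*1/9886 - (163 - 9)/85*(1/4951) = -3/19772 - 1/85*154*(1/4951) = -3/19772 - 154/85*1/4951 = -3/19772 - 154/420835 = -4307393/8320749620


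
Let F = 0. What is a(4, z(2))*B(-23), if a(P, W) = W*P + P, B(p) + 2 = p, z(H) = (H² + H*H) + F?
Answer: -900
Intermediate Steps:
z(H) = 2*H² (z(H) = (H² + H*H) + 0 = (H² + H²) + 0 = 2*H² + 0 = 2*H²)
B(p) = -2 + p
a(P, W) = P + P*W (a(P, W) = P*W + P = P + P*W)
a(4, z(2))*B(-23) = (4*(1 + 2*2²))*(-2 - 23) = (4*(1 + 2*4))*(-25) = (4*(1 + 8))*(-25) = (4*9)*(-25) = 36*(-25) = -900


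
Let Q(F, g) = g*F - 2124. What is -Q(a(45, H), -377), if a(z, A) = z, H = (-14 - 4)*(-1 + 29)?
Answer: 19089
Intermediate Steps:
H = -504 (H = -18*28 = -504)
Q(F, g) = -2124 + F*g (Q(F, g) = F*g - 2124 = -2124 + F*g)
-Q(a(45, H), -377) = -(-2124 + 45*(-377)) = -(-2124 - 16965) = -1*(-19089) = 19089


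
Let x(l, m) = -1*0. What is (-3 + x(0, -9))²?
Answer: 9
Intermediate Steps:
x(l, m) = 0
(-3 + x(0, -9))² = (-3 + 0)² = (-3)² = 9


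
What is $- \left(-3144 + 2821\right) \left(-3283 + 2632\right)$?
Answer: $-210273$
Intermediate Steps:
$- \left(-3144 + 2821\right) \left(-3283 + 2632\right) = - \left(-323\right) \left(-651\right) = \left(-1\right) 210273 = -210273$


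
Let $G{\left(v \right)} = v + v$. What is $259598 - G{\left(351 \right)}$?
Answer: $258896$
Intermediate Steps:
$G{\left(v \right)} = 2 v$
$259598 - G{\left(351 \right)} = 259598 - 2 \cdot 351 = 259598 - 702 = 258896$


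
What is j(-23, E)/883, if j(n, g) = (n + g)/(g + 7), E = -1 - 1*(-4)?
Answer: -2/883 ≈ -0.0022650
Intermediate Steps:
E = 3 (E = -1 + 4 = 3)
j(n, g) = (g + n)/(7 + g)
j(-23, E)/883 = ((3 - 23)/(7 + 3))/883 = (-20/10)*(1/883) = ((⅒)*(-20))*(1/883) = -2*1/883 = -2/883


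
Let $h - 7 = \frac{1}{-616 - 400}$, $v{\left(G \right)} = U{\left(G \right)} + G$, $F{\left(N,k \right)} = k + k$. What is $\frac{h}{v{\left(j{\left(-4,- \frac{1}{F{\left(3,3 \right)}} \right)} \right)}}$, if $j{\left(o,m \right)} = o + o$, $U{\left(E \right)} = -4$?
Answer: $- \frac{7111}{12192} \approx -0.58325$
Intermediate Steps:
$F{\left(N,k \right)} = 2 k$
$j{\left(o,m \right)} = 2 o$
$v{\left(G \right)} = -4 + G$
$h = \frac{7111}{1016}$ ($h = 7 + \frac{1}{-616 - 400} = 7 + \frac{1}{-1016} = 7 - \frac{1}{1016} = \frac{7111}{1016} \approx 6.999$)
$\frac{h}{v{\left(j{\left(-4,- \frac{1}{F{\left(3,3 \right)}} \right)} \right)}} = \frac{7111}{1016 \left(-4 + 2 \left(-4\right)\right)} = \frac{7111}{1016 \left(-4 - 8\right)} = \frac{7111}{1016 \left(-12\right)} = \frac{7111}{1016} \left(- \frac{1}{12}\right) = - \frac{7111}{12192}$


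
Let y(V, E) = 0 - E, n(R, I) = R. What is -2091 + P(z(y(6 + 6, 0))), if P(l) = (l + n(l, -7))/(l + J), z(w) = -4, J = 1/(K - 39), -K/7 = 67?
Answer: -4246939/2033 ≈ -2089.0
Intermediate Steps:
K = -469 (K = -7*67 = -469)
J = -1/508 (J = 1/(-469 - 39) = 1/(-508) = -1/508 ≈ -0.0019685)
y(V, E) = -E
P(l) = 2*l/(-1/508 + l) (P(l) = (l + l)/(l - 1/508) = (2*l)/(-1/508 + l) = 2*l/(-1/508 + l))
-2091 + P(z(y(6 + 6, 0))) = -2091 + 1016*(-4)/(-1 + 508*(-4)) = -2091 + 1016*(-4)/(-1 - 2032) = -2091 + 1016*(-4)/(-2033) = -2091 + 1016*(-4)*(-1/2033) = -2091 + 4064/2033 = -4246939/2033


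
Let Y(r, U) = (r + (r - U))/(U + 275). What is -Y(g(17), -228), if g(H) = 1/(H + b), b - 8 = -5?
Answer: -2281/470 ≈ -4.8532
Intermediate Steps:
b = 3 (b = 8 - 5 = 3)
g(H) = 1/(3 + H) (g(H) = 1/(H + 3) = 1/(3 + H))
Y(r, U) = (-U + 2*r)/(275 + U)
-Y(g(17), -228) = -(-1*(-228) + 2/(3 + 17))/(275 - 228) = -(228 + 2/20)/47 = -(228 + 2*(1/20))/47 = -(228 + 1/10)/47 = -2281/(47*10) = -1*2281/470 = -2281/470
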